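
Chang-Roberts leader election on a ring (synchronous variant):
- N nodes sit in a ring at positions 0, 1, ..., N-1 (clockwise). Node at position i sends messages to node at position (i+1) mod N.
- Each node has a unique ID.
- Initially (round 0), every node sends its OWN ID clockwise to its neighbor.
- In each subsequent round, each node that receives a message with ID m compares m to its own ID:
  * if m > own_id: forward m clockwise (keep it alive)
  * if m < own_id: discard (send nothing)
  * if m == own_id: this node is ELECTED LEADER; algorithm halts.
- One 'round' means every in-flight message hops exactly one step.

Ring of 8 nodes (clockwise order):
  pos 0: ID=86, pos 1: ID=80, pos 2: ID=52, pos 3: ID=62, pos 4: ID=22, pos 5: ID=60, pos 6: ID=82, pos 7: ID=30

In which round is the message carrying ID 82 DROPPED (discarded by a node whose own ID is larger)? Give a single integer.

Answer: 2

Derivation:
Round 1: pos1(id80) recv 86: fwd; pos2(id52) recv 80: fwd; pos3(id62) recv 52: drop; pos4(id22) recv 62: fwd; pos5(id60) recv 22: drop; pos6(id82) recv 60: drop; pos7(id30) recv 82: fwd; pos0(id86) recv 30: drop
Round 2: pos2(id52) recv 86: fwd; pos3(id62) recv 80: fwd; pos5(id60) recv 62: fwd; pos0(id86) recv 82: drop
Round 3: pos3(id62) recv 86: fwd; pos4(id22) recv 80: fwd; pos6(id82) recv 62: drop
Round 4: pos4(id22) recv 86: fwd; pos5(id60) recv 80: fwd
Round 5: pos5(id60) recv 86: fwd; pos6(id82) recv 80: drop
Round 6: pos6(id82) recv 86: fwd
Round 7: pos7(id30) recv 86: fwd
Round 8: pos0(id86) recv 86: ELECTED
Message ID 82 originates at pos 6; dropped at pos 0 in round 2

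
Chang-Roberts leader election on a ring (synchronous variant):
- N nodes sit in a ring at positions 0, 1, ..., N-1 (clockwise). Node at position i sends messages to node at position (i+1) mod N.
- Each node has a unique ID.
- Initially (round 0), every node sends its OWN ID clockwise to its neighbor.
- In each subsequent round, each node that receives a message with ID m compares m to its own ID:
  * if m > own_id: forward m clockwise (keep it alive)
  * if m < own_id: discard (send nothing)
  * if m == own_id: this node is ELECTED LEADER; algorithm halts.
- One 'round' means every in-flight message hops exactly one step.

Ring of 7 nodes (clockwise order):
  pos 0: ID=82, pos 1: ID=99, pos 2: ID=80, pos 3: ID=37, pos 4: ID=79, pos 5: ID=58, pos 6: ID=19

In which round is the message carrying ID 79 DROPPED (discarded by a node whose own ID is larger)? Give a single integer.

Answer: 3

Derivation:
Round 1: pos1(id99) recv 82: drop; pos2(id80) recv 99: fwd; pos3(id37) recv 80: fwd; pos4(id79) recv 37: drop; pos5(id58) recv 79: fwd; pos6(id19) recv 58: fwd; pos0(id82) recv 19: drop
Round 2: pos3(id37) recv 99: fwd; pos4(id79) recv 80: fwd; pos6(id19) recv 79: fwd; pos0(id82) recv 58: drop
Round 3: pos4(id79) recv 99: fwd; pos5(id58) recv 80: fwd; pos0(id82) recv 79: drop
Round 4: pos5(id58) recv 99: fwd; pos6(id19) recv 80: fwd
Round 5: pos6(id19) recv 99: fwd; pos0(id82) recv 80: drop
Round 6: pos0(id82) recv 99: fwd
Round 7: pos1(id99) recv 99: ELECTED
Message ID 79 originates at pos 4; dropped at pos 0 in round 3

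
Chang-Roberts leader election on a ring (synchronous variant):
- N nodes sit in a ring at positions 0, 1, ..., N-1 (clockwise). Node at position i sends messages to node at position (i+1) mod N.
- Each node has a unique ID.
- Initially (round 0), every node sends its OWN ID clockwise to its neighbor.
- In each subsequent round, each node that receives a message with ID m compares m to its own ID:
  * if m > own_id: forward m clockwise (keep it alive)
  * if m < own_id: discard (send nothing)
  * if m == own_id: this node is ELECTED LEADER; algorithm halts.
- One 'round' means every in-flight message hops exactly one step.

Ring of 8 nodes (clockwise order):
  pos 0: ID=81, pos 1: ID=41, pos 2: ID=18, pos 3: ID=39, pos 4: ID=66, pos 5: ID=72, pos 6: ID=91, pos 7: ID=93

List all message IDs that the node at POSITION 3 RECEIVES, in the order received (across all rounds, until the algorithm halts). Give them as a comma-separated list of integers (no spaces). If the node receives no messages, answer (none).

Answer: 18,41,81,93

Derivation:
Round 1: pos1(id41) recv 81: fwd; pos2(id18) recv 41: fwd; pos3(id39) recv 18: drop; pos4(id66) recv 39: drop; pos5(id72) recv 66: drop; pos6(id91) recv 72: drop; pos7(id93) recv 91: drop; pos0(id81) recv 93: fwd
Round 2: pos2(id18) recv 81: fwd; pos3(id39) recv 41: fwd; pos1(id41) recv 93: fwd
Round 3: pos3(id39) recv 81: fwd; pos4(id66) recv 41: drop; pos2(id18) recv 93: fwd
Round 4: pos4(id66) recv 81: fwd; pos3(id39) recv 93: fwd
Round 5: pos5(id72) recv 81: fwd; pos4(id66) recv 93: fwd
Round 6: pos6(id91) recv 81: drop; pos5(id72) recv 93: fwd
Round 7: pos6(id91) recv 93: fwd
Round 8: pos7(id93) recv 93: ELECTED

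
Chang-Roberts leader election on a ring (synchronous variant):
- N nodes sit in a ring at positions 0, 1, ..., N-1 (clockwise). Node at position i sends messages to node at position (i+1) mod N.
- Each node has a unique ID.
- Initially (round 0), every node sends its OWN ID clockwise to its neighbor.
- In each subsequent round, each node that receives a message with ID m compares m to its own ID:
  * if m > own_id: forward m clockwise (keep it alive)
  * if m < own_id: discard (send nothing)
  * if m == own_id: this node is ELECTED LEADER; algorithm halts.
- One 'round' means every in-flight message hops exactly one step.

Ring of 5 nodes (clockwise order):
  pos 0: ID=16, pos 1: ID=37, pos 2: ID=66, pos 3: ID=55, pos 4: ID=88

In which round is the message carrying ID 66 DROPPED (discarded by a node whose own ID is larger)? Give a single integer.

Round 1: pos1(id37) recv 16: drop; pos2(id66) recv 37: drop; pos3(id55) recv 66: fwd; pos4(id88) recv 55: drop; pos0(id16) recv 88: fwd
Round 2: pos4(id88) recv 66: drop; pos1(id37) recv 88: fwd
Round 3: pos2(id66) recv 88: fwd
Round 4: pos3(id55) recv 88: fwd
Round 5: pos4(id88) recv 88: ELECTED
Message ID 66 originates at pos 2; dropped at pos 4 in round 2

Answer: 2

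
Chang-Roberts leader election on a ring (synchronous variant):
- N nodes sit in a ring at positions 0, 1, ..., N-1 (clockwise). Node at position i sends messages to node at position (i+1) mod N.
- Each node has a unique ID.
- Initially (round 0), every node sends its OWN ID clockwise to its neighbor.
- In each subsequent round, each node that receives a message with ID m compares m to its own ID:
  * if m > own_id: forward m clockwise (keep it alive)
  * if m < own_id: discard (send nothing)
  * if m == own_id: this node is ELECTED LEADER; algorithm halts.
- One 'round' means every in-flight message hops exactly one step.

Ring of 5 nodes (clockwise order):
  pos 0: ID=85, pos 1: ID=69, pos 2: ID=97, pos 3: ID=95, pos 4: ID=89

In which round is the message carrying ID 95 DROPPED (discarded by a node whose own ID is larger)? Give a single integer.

Answer: 4

Derivation:
Round 1: pos1(id69) recv 85: fwd; pos2(id97) recv 69: drop; pos3(id95) recv 97: fwd; pos4(id89) recv 95: fwd; pos0(id85) recv 89: fwd
Round 2: pos2(id97) recv 85: drop; pos4(id89) recv 97: fwd; pos0(id85) recv 95: fwd; pos1(id69) recv 89: fwd
Round 3: pos0(id85) recv 97: fwd; pos1(id69) recv 95: fwd; pos2(id97) recv 89: drop
Round 4: pos1(id69) recv 97: fwd; pos2(id97) recv 95: drop
Round 5: pos2(id97) recv 97: ELECTED
Message ID 95 originates at pos 3; dropped at pos 2 in round 4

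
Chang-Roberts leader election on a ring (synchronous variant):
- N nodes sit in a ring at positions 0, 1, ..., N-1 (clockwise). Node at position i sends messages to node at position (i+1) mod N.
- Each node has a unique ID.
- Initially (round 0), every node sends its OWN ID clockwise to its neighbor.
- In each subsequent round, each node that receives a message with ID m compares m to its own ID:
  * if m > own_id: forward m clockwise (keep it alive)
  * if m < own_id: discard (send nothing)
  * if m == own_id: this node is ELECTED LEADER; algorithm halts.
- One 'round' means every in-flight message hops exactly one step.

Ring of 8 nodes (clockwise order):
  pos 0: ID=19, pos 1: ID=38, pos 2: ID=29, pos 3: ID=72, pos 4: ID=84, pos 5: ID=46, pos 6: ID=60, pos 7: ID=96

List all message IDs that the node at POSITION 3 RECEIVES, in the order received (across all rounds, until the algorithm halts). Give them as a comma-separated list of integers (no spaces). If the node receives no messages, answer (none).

Round 1: pos1(id38) recv 19: drop; pos2(id29) recv 38: fwd; pos3(id72) recv 29: drop; pos4(id84) recv 72: drop; pos5(id46) recv 84: fwd; pos6(id60) recv 46: drop; pos7(id96) recv 60: drop; pos0(id19) recv 96: fwd
Round 2: pos3(id72) recv 38: drop; pos6(id60) recv 84: fwd; pos1(id38) recv 96: fwd
Round 3: pos7(id96) recv 84: drop; pos2(id29) recv 96: fwd
Round 4: pos3(id72) recv 96: fwd
Round 5: pos4(id84) recv 96: fwd
Round 6: pos5(id46) recv 96: fwd
Round 7: pos6(id60) recv 96: fwd
Round 8: pos7(id96) recv 96: ELECTED

Answer: 29,38,96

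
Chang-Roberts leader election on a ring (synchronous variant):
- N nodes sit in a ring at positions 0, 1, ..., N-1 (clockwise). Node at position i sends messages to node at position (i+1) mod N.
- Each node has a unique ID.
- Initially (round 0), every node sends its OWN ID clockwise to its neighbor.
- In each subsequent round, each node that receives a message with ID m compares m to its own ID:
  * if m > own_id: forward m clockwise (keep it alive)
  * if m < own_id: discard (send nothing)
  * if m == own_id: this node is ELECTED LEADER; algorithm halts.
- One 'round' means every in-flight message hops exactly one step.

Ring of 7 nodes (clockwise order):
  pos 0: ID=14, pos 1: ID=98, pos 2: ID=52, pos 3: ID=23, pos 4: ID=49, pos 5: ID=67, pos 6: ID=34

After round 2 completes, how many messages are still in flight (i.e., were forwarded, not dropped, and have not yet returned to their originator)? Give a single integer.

Answer: 3

Derivation:
Round 1: pos1(id98) recv 14: drop; pos2(id52) recv 98: fwd; pos3(id23) recv 52: fwd; pos4(id49) recv 23: drop; pos5(id67) recv 49: drop; pos6(id34) recv 67: fwd; pos0(id14) recv 34: fwd
Round 2: pos3(id23) recv 98: fwd; pos4(id49) recv 52: fwd; pos0(id14) recv 67: fwd; pos1(id98) recv 34: drop
After round 2: 3 messages still in flight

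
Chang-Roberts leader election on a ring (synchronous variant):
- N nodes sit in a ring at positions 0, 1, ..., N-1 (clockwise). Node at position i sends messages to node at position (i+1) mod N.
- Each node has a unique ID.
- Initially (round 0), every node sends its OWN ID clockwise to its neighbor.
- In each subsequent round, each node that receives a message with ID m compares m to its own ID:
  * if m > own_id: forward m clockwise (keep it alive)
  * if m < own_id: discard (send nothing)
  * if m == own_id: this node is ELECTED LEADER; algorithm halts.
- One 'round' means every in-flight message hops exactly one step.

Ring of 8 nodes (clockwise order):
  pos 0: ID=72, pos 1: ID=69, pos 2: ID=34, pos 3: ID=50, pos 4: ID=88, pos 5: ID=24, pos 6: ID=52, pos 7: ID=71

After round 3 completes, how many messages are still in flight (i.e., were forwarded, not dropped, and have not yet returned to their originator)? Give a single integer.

Round 1: pos1(id69) recv 72: fwd; pos2(id34) recv 69: fwd; pos3(id50) recv 34: drop; pos4(id88) recv 50: drop; pos5(id24) recv 88: fwd; pos6(id52) recv 24: drop; pos7(id71) recv 52: drop; pos0(id72) recv 71: drop
Round 2: pos2(id34) recv 72: fwd; pos3(id50) recv 69: fwd; pos6(id52) recv 88: fwd
Round 3: pos3(id50) recv 72: fwd; pos4(id88) recv 69: drop; pos7(id71) recv 88: fwd
After round 3: 2 messages still in flight

Answer: 2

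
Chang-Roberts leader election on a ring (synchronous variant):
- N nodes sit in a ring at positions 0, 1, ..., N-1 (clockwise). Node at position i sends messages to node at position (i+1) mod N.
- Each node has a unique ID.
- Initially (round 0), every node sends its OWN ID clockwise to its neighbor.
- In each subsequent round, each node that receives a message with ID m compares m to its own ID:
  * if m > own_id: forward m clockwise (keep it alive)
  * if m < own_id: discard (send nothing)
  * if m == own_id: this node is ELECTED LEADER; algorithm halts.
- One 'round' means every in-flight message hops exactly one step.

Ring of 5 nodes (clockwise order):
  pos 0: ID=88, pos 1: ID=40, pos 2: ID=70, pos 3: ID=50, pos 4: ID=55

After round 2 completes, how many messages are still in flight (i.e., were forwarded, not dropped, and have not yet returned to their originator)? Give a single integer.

Answer: 2

Derivation:
Round 1: pos1(id40) recv 88: fwd; pos2(id70) recv 40: drop; pos3(id50) recv 70: fwd; pos4(id55) recv 50: drop; pos0(id88) recv 55: drop
Round 2: pos2(id70) recv 88: fwd; pos4(id55) recv 70: fwd
After round 2: 2 messages still in flight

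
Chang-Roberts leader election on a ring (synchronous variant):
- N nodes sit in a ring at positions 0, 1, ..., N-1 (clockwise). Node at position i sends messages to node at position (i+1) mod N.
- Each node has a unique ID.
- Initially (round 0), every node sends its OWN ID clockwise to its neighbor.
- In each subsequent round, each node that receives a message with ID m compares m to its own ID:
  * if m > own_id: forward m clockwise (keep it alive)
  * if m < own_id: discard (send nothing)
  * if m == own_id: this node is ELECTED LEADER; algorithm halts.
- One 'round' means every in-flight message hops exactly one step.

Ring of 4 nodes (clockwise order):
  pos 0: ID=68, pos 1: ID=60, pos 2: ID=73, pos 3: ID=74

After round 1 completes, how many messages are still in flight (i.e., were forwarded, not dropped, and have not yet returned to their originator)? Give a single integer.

Round 1: pos1(id60) recv 68: fwd; pos2(id73) recv 60: drop; pos3(id74) recv 73: drop; pos0(id68) recv 74: fwd
After round 1: 2 messages still in flight

Answer: 2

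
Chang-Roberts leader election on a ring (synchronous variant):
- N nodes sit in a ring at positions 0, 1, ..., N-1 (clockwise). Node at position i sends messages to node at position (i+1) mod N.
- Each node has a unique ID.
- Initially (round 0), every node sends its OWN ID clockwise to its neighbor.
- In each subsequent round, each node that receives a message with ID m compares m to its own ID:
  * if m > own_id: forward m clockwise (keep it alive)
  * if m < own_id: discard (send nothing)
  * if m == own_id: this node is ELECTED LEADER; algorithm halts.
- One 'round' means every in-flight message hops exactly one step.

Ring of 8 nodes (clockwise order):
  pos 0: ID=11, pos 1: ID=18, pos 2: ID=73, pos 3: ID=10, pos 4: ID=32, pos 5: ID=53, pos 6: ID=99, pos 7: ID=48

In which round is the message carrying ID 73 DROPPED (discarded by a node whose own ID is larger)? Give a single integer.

Round 1: pos1(id18) recv 11: drop; pos2(id73) recv 18: drop; pos3(id10) recv 73: fwd; pos4(id32) recv 10: drop; pos5(id53) recv 32: drop; pos6(id99) recv 53: drop; pos7(id48) recv 99: fwd; pos0(id11) recv 48: fwd
Round 2: pos4(id32) recv 73: fwd; pos0(id11) recv 99: fwd; pos1(id18) recv 48: fwd
Round 3: pos5(id53) recv 73: fwd; pos1(id18) recv 99: fwd; pos2(id73) recv 48: drop
Round 4: pos6(id99) recv 73: drop; pos2(id73) recv 99: fwd
Round 5: pos3(id10) recv 99: fwd
Round 6: pos4(id32) recv 99: fwd
Round 7: pos5(id53) recv 99: fwd
Round 8: pos6(id99) recv 99: ELECTED
Message ID 73 originates at pos 2; dropped at pos 6 in round 4

Answer: 4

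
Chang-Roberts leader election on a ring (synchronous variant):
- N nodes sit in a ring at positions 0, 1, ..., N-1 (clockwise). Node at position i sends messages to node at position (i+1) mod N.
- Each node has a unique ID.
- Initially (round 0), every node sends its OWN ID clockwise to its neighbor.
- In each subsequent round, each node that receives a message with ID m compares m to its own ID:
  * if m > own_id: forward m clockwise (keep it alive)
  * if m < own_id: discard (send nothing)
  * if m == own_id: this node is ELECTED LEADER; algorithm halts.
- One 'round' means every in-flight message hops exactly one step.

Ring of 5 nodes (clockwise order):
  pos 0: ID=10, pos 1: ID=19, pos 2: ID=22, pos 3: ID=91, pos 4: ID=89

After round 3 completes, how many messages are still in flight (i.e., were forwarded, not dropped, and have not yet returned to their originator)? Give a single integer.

Answer: 2

Derivation:
Round 1: pos1(id19) recv 10: drop; pos2(id22) recv 19: drop; pos3(id91) recv 22: drop; pos4(id89) recv 91: fwd; pos0(id10) recv 89: fwd
Round 2: pos0(id10) recv 91: fwd; pos1(id19) recv 89: fwd
Round 3: pos1(id19) recv 91: fwd; pos2(id22) recv 89: fwd
After round 3: 2 messages still in flight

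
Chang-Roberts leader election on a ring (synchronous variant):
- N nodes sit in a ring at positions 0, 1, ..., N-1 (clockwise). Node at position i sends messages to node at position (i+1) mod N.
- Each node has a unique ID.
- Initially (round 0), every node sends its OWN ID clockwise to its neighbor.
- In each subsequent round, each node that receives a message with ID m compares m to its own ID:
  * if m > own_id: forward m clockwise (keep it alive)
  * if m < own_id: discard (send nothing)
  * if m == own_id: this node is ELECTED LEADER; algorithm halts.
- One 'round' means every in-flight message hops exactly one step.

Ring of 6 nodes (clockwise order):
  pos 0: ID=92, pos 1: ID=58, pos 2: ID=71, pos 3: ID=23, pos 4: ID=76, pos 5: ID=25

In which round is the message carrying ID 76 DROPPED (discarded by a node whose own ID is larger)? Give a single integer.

Answer: 2

Derivation:
Round 1: pos1(id58) recv 92: fwd; pos2(id71) recv 58: drop; pos3(id23) recv 71: fwd; pos4(id76) recv 23: drop; pos5(id25) recv 76: fwd; pos0(id92) recv 25: drop
Round 2: pos2(id71) recv 92: fwd; pos4(id76) recv 71: drop; pos0(id92) recv 76: drop
Round 3: pos3(id23) recv 92: fwd
Round 4: pos4(id76) recv 92: fwd
Round 5: pos5(id25) recv 92: fwd
Round 6: pos0(id92) recv 92: ELECTED
Message ID 76 originates at pos 4; dropped at pos 0 in round 2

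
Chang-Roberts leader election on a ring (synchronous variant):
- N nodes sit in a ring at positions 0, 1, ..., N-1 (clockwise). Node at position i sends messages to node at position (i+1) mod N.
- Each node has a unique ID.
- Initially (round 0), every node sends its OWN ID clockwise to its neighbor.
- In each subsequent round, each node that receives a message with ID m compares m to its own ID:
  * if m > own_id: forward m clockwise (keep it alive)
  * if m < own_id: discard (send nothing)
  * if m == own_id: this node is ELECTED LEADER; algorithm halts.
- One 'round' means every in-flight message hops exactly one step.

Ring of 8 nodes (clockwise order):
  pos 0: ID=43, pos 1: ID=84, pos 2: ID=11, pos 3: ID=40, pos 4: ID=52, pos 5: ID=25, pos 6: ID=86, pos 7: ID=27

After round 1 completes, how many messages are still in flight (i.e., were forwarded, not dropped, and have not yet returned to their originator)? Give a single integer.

Round 1: pos1(id84) recv 43: drop; pos2(id11) recv 84: fwd; pos3(id40) recv 11: drop; pos4(id52) recv 40: drop; pos5(id25) recv 52: fwd; pos6(id86) recv 25: drop; pos7(id27) recv 86: fwd; pos0(id43) recv 27: drop
After round 1: 3 messages still in flight

Answer: 3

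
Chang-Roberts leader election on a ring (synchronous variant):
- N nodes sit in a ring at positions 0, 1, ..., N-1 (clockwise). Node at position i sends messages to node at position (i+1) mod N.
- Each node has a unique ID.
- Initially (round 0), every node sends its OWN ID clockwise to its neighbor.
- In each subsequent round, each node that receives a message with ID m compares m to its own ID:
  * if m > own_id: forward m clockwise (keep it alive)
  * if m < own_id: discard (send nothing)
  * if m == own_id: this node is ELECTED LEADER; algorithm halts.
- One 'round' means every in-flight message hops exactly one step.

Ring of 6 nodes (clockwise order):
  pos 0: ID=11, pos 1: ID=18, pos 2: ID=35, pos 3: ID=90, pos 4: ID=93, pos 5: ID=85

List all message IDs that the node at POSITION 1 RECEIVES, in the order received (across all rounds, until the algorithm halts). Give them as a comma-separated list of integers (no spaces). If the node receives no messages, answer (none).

Answer: 11,85,93

Derivation:
Round 1: pos1(id18) recv 11: drop; pos2(id35) recv 18: drop; pos3(id90) recv 35: drop; pos4(id93) recv 90: drop; pos5(id85) recv 93: fwd; pos0(id11) recv 85: fwd
Round 2: pos0(id11) recv 93: fwd; pos1(id18) recv 85: fwd
Round 3: pos1(id18) recv 93: fwd; pos2(id35) recv 85: fwd
Round 4: pos2(id35) recv 93: fwd; pos3(id90) recv 85: drop
Round 5: pos3(id90) recv 93: fwd
Round 6: pos4(id93) recv 93: ELECTED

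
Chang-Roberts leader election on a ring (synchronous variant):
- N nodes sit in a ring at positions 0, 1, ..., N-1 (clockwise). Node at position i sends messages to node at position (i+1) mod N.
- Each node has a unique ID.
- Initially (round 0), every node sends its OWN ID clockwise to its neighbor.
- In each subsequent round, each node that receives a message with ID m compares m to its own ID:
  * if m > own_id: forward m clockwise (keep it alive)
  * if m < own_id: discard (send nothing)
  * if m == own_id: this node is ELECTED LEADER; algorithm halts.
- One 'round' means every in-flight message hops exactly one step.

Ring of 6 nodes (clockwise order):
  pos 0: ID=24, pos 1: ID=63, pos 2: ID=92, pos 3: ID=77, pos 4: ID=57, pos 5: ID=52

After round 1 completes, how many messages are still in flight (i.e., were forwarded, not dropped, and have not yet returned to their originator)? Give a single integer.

Answer: 4

Derivation:
Round 1: pos1(id63) recv 24: drop; pos2(id92) recv 63: drop; pos3(id77) recv 92: fwd; pos4(id57) recv 77: fwd; pos5(id52) recv 57: fwd; pos0(id24) recv 52: fwd
After round 1: 4 messages still in flight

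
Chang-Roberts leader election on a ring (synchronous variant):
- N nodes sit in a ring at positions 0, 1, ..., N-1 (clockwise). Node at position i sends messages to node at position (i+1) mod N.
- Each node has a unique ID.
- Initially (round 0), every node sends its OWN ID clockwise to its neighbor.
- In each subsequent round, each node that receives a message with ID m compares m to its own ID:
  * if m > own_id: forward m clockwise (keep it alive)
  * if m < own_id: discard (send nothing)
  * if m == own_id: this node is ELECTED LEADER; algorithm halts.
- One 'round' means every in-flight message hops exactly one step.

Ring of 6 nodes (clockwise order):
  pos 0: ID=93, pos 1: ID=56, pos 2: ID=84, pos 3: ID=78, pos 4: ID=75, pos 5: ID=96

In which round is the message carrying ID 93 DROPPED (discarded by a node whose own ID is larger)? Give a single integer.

Answer: 5

Derivation:
Round 1: pos1(id56) recv 93: fwd; pos2(id84) recv 56: drop; pos3(id78) recv 84: fwd; pos4(id75) recv 78: fwd; pos5(id96) recv 75: drop; pos0(id93) recv 96: fwd
Round 2: pos2(id84) recv 93: fwd; pos4(id75) recv 84: fwd; pos5(id96) recv 78: drop; pos1(id56) recv 96: fwd
Round 3: pos3(id78) recv 93: fwd; pos5(id96) recv 84: drop; pos2(id84) recv 96: fwd
Round 4: pos4(id75) recv 93: fwd; pos3(id78) recv 96: fwd
Round 5: pos5(id96) recv 93: drop; pos4(id75) recv 96: fwd
Round 6: pos5(id96) recv 96: ELECTED
Message ID 93 originates at pos 0; dropped at pos 5 in round 5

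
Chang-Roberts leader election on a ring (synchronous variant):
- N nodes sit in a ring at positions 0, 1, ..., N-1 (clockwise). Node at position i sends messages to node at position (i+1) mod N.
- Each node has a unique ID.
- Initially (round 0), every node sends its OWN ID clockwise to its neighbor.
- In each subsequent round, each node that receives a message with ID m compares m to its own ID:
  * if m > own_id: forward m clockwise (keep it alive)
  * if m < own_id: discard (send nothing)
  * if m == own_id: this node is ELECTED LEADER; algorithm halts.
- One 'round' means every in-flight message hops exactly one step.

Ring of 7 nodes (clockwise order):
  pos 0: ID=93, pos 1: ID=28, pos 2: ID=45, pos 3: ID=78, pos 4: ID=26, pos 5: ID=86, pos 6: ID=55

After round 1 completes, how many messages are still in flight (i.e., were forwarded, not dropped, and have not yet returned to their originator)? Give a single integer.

Round 1: pos1(id28) recv 93: fwd; pos2(id45) recv 28: drop; pos3(id78) recv 45: drop; pos4(id26) recv 78: fwd; pos5(id86) recv 26: drop; pos6(id55) recv 86: fwd; pos0(id93) recv 55: drop
After round 1: 3 messages still in flight

Answer: 3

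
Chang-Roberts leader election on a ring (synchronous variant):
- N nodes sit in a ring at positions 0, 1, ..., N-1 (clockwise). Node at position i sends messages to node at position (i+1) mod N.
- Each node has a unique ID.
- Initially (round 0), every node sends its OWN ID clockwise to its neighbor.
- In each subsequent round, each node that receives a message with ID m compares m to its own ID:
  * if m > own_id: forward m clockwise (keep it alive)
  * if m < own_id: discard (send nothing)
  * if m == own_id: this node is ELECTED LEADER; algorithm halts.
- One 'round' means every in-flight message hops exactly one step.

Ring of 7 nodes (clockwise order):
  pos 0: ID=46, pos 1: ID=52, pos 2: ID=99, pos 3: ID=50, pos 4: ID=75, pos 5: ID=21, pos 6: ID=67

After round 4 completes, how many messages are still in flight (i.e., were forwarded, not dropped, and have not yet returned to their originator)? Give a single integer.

Answer: 2

Derivation:
Round 1: pos1(id52) recv 46: drop; pos2(id99) recv 52: drop; pos3(id50) recv 99: fwd; pos4(id75) recv 50: drop; pos5(id21) recv 75: fwd; pos6(id67) recv 21: drop; pos0(id46) recv 67: fwd
Round 2: pos4(id75) recv 99: fwd; pos6(id67) recv 75: fwd; pos1(id52) recv 67: fwd
Round 3: pos5(id21) recv 99: fwd; pos0(id46) recv 75: fwd; pos2(id99) recv 67: drop
Round 4: pos6(id67) recv 99: fwd; pos1(id52) recv 75: fwd
After round 4: 2 messages still in flight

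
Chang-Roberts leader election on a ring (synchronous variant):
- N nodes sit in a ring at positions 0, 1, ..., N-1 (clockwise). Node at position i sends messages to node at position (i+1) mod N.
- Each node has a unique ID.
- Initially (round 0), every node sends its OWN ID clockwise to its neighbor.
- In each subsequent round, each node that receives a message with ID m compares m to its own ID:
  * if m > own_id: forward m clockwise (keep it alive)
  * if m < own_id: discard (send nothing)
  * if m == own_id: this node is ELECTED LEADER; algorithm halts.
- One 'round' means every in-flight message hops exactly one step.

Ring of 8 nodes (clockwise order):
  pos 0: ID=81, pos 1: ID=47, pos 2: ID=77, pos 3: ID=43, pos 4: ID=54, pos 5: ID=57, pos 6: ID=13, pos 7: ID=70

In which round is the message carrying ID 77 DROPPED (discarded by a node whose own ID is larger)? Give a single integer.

Answer: 6

Derivation:
Round 1: pos1(id47) recv 81: fwd; pos2(id77) recv 47: drop; pos3(id43) recv 77: fwd; pos4(id54) recv 43: drop; pos5(id57) recv 54: drop; pos6(id13) recv 57: fwd; pos7(id70) recv 13: drop; pos0(id81) recv 70: drop
Round 2: pos2(id77) recv 81: fwd; pos4(id54) recv 77: fwd; pos7(id70) recv 57: drop
Round 3: pos3(id43) recv 81: fwd; pos5(id57) recv 77: fwd
Round 4: pos4(id54) recv 81: fwd; pos6(id13) recv 77: fwd
Round 5: pos5(id57) recv 81: fwd; pos7(id70) recv 77: fwd
Round 6: pos6(id13) recv 81: fwd; pos0(id81) recv 77: drop
Round 7: pos7(id70) recv 81: fwd
Round 8: pos0(id81) recv 81: ELECTED
Message ID 77 originates at pos 2; dropped at pos 0 in round 6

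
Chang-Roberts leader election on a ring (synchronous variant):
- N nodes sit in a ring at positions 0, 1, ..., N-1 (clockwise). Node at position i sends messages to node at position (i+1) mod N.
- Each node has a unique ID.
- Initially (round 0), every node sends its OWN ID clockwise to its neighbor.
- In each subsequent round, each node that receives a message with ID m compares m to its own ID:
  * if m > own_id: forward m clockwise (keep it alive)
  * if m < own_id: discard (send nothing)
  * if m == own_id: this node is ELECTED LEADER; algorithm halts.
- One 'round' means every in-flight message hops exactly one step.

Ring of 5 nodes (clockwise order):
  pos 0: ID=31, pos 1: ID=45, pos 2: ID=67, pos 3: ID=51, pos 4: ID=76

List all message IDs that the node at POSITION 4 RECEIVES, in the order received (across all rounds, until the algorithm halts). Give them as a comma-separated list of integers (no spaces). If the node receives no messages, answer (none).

Answer: 51,67,76

Derivation:
Round 1: pos1(id45) recv 31: drop; pos2(id67) recv 45: drop; pos3(id51) recv 67: fwd; pos4(id76) recv 51: drop; pos0(id31) recv 76: fwd
Round 2: pos4(id76) recv 67: drop; pos1(id45) recv 76: fwd
Round 3: pos2(id67) recv 76: fwd
Round 4: pos3(id51) recv 76: fwd
Round 5: pos4(id76) recv 76: ELECTED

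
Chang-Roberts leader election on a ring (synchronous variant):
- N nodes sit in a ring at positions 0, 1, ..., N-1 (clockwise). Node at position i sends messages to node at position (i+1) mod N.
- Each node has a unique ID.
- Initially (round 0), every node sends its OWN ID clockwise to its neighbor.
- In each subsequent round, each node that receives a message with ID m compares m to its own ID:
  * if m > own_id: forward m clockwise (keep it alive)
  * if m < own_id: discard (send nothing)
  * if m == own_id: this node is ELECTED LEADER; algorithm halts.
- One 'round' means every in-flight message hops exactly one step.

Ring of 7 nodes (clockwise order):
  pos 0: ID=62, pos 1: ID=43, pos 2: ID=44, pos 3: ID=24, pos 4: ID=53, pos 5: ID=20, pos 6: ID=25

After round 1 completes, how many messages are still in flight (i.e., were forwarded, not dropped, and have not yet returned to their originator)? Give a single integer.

Round 1: pos1(id43) recv 62: fwd; pos2(id44) recv 43: drop; pos3(id24) recv 44: fwd; pos4(id53) recv 24: drop; pos5(id20) recv 53: fwd; pos6(id25) recv 20: drop; pos0(id62) recv 25: drop
After round 1: 3 messages still in flight

Answer: 3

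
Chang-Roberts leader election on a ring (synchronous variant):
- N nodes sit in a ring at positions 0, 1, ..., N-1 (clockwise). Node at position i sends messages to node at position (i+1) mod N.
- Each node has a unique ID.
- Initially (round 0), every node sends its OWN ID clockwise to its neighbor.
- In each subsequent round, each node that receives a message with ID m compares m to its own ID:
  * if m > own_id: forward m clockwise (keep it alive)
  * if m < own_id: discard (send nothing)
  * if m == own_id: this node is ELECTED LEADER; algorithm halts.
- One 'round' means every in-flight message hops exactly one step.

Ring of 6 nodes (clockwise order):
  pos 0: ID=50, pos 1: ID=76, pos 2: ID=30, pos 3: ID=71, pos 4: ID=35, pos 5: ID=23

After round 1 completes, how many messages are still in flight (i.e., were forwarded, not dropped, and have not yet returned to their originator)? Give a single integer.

Answer: 3

Derivation:
Round 1: pos1(id76) recv 50: drop; pos2(id30) recv 76: fwd; pos3(id71) recv 30: drop; pos4(id35) recv 71: fwd; pos5(id23) recv 35: fwd; pos0(id50) recv 23: drop
After round 1: 3 messages still in flight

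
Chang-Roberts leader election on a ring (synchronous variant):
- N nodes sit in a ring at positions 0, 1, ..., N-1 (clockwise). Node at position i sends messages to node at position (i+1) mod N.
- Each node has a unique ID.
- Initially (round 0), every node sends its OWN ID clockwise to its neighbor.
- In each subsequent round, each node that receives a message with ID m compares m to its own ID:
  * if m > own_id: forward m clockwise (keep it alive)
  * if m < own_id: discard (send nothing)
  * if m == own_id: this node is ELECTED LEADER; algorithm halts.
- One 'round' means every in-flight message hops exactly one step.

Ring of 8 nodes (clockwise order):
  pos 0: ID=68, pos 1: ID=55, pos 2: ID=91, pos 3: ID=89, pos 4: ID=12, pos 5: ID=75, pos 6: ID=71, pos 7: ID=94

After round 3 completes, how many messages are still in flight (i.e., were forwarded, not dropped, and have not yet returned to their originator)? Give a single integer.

Round 1: pos1(id55) recv 68: fwd; pos2(id91) recv 55: drop; pos3(id89) recv 91: fwd; pos4(id12) recv 89: fwd; pos5(id75) recv 12: drop; pos6(id71) recv 75: fwd; pos7(id94) recv 71: drop; pos0(id68) recv 94: fwd
Round 2: pos2(id91) recv 68: drop; pos4(id12) recv 91: fwd; pos5(id75) recv 89: fwd; pos7(id94) recv 75: drop; pos1(id55) recv 94: fwd
Round 3: pos5(id75) recv 91: fwd; pos6(id71) recv 89: fwd; pos2(id91) recv 94: fwd
After round 3: 3 messages still in flight

Answer: 3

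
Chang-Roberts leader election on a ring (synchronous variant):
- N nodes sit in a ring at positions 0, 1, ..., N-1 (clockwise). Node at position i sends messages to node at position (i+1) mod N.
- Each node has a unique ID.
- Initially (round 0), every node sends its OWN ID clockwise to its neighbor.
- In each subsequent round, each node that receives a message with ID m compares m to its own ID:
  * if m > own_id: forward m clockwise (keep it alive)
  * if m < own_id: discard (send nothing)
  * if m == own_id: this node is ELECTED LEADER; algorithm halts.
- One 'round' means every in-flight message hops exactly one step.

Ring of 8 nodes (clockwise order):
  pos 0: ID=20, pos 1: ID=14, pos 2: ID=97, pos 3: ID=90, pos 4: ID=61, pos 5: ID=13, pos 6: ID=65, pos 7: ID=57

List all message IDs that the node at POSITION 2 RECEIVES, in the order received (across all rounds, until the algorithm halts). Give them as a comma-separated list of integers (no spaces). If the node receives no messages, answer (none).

Answer: 14,20,57,65,90,97

Derivation:
Round 1: pos1(id14) recv 20: fwd; pos2(id97) recv 14: drop; pos3(id90) recv 97: fwd; pos4(id61) recv 90: fwd; pos5(id13) recv 61: fwd; pos6(id65) recv 13: drop; pos7(id57) recv 65: fwd; pos0(id20) recv 57: fwd
Round 2: pos2(id97) recv 20: drop; pos4(id61) recv 97: fwd; pos5(id13) recv 90: fwd; pos6(id65) recv 61: drop; pos0(id20) recv 65: fwd; pos1(id14) recv 57: fwd
Round 3: pos5(id13) recv 97: fwd; pos6(id65) recv 90: fwd; pos1(id14) recv 65: fwd; pos2(id97) recv 57: drop
Round 4: pos6(id65) recv 97: fwd; pos7(id57) recv 90: fwd; pos2(id97) recv 65: drop
Round 5: pos7(id57) recv 97: fwd; pos0(id20) recv 90: fwd
Round 6: pos0(id20) recv 97: fwd; pos1(id14) recv 90: fwd
Round 7: pos1(id14) recv 97: fwd; pos2(id97) recv 90: drop
Round 8: pos2(id97) recv 97: ELECTED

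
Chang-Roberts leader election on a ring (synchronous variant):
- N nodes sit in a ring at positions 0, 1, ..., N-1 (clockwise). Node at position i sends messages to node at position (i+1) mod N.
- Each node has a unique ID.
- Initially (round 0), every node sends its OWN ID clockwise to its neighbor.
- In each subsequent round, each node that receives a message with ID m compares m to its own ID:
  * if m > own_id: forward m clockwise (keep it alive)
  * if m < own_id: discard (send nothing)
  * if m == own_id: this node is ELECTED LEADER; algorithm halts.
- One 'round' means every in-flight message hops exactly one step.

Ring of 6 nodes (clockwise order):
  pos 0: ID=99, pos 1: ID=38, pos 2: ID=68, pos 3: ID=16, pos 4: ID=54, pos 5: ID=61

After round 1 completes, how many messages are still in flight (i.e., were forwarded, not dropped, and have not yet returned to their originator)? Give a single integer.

Answer: 2

Derivation:
Round 1: pos1(id38) recv 99: fwd; pos2(id68) recv 38: drop; pos3(id16) recv 68: fwd; pos4(id54) recv 16: drop; pos5(id61) recv 54: drop; pos0(id99) recv 61: drop
After round 1: 2 messages still in flight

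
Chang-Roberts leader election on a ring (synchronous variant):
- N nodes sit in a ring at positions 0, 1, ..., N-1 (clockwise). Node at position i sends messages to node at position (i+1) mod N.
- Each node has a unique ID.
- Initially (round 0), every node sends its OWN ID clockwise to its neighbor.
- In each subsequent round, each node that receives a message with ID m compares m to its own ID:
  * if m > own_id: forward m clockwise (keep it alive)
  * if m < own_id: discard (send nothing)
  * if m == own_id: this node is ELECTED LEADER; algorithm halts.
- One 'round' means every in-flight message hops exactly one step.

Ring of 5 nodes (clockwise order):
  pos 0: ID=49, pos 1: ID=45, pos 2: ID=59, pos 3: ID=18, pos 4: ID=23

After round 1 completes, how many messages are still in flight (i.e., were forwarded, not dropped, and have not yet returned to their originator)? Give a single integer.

Answer: 2

Derivation:
Round 1: pos1(id45) recv 49: fwd; pos2(id59) recv 45: drop; pos3(id18) recv 59: fwd; pos4(id23) recv 18: drop; pos0(id49) recv 23: drop
After round 1: 2 messages still in flight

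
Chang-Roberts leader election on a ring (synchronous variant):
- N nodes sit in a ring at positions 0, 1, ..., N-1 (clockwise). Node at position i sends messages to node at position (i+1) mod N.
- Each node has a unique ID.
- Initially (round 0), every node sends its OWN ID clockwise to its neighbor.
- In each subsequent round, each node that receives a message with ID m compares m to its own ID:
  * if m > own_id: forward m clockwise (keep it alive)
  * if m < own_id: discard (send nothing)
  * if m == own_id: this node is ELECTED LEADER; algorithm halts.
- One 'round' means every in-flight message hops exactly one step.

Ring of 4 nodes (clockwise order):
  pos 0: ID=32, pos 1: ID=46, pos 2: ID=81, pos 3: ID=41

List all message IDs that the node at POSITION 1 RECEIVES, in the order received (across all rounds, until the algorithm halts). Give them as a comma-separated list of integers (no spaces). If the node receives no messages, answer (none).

Round 1: pos1(id46) recv 32: drop; pos2(id81) recv 46: drop; pos3(id41) recv 81: fwd; pos0(id32) recv 41: fwd
Round 2: pos0(id32) recv 81: fwd; pos1(id46) recv 41: drop
Round 3: pos1(id46) recv 81: fwd
Round 4: pos2(id81) recv 81: ELECTED

Answer: 32,41,81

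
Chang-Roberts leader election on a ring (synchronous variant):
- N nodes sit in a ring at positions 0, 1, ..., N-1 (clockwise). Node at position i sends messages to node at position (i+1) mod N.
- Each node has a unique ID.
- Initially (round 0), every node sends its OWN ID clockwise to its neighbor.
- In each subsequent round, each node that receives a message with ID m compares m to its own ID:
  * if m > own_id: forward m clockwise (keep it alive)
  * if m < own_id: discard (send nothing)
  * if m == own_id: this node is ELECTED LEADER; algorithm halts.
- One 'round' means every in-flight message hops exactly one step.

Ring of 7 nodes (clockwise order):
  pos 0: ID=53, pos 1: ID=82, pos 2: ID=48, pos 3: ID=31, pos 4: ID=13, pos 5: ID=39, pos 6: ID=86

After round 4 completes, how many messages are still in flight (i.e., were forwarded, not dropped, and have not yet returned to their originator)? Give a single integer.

Round 1: pos1(id82) recv 53: drop; pos2(id48) recv 82: fwd; pos3(id31) recv 48: fwd; pos4(id13) recv 31: fwd; pos5(id39) recv 13: drop; pos6(id86) recv 39: drop; pos0(id53) recv 86: fwd
Round 2: pos3(id31) recv 82: fwd; pos4(id13) recv 48: fwd; pos5(id39) recv 31: drop; pos1(id82) recv 86: fwd
Round 3: pos4(id13) recv 82: fwd; pos5(id39) recv 48: fwd; pos2(id48) recv 86: fwd
Round 4: pos5(id39) recv 82: fwd; pos6(id86) recv 48: drop; pos3(id31) recv 86: fwd
After round 4: 2 messages still in flight

Answer: 2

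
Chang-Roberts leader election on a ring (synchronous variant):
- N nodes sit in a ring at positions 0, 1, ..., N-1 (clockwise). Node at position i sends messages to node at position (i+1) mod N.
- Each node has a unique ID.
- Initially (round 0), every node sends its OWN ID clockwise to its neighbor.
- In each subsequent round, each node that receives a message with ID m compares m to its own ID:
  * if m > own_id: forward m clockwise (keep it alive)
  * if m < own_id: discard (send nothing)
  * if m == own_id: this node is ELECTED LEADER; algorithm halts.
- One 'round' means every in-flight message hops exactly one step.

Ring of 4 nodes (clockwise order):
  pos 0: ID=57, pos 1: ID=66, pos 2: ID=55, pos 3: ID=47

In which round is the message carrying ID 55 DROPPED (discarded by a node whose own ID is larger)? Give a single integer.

Answer: 2

Derivation:
Round 1: pos1(id66) recv 57: drop; pos2(id55) recv 66: fwd; pos3(id47) recv 55: fwd; pos0(id57) recv 47: drop
Round 2: pos3(id47) recv 66: fwd; pos0(id57) recv 55: drop
Round 3: pos0(id57) recv 66: fwd
Round 4: pos1(id66) recv 66: ELECTED
Message ID 55 originates at pos 2; dropped at pos 0 in round 2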